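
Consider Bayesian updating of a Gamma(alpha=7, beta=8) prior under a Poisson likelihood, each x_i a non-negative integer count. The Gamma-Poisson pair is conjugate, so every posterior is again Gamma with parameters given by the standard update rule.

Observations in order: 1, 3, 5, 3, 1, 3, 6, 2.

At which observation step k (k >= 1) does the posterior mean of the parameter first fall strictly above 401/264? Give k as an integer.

k = 4

obs 1: x=1 → posterior Gamma(8, 9)
obs 2: x=3 → posterior Gamma(11, 10)
obs 3: x=5 → posterior Gamma(16, 11)
obs 4: x=3 → posterior Gamma(19, 12)
obs 5: x=1 → posterior Gamma(20, 13)
obs 6: x=3 → posterior Gamma(23, 14)
obs 7: x=6 → posterior Gamma(29, 15)
obs 8: x=2 → posterior Gamma(31, 16)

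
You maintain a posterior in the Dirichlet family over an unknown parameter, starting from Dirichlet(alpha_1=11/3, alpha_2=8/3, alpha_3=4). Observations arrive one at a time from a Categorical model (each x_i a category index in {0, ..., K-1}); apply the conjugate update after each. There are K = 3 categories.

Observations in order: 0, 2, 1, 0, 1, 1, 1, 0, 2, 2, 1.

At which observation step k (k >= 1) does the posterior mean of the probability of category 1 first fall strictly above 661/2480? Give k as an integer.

k = 3

obs 1: x=0 → posterior Dirichlet(14/3, 8/3, 4)
obs 2: x=2 → posterior Dirichlet(14/3, 8/3, 5)
obs 3: x=1 → posterior Dirichlet(14/3, 11/3, 5)
obs 4: x=0 → posterior Dirichlet(17/3, 11/3, 5)
obs 5: x=1 → posterior Dirichlet(17/3, 14/3, 5)
obs 6: x=1 → posterior Dirichlet(17/3, 17/3, 5)
obs 7: x=1 → posterior Dirichlet(17/3, 20/3, 5)
obs 8: x=0 → posterior Dirichlet(20/3, 20/3, 5)
obs 9: x=2 → posterior Dirichlet(20/3, 20/3, 6)
obs 10: x=2 → posterior Dirichlet(20/3, 20/3, 7)
obs 11: x=1 → posterior Dirichlet(20/3, 23/3, 7)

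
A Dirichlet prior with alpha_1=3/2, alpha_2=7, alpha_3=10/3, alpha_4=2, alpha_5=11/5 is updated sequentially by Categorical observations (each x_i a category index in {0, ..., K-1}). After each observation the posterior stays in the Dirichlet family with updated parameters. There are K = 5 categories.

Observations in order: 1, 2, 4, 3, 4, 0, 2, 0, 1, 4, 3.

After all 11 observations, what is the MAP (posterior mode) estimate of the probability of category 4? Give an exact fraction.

obs 1: x=1 → posterior Dirichlet(3/2, 8, 10/3, 2, 11/5)
obs 2: x=2 → posterior Dirichlet(3/2, 8, 13/3, 2, 11/5)
obs 3: x=4 → posterior Dirichlet(3/2, 8, 13/3, 2, 16/5)
obs 4: x=3 → posterior Dirichlet(3/2, 8, 13/3, 3, 16/5)
obs 5: x=4 → posterior Dirichlet(3/2, 8, 13/3, 3, 21/5)
obs 6: x=0 → posterior Dirichlet(5/2, 8, 13/3, 3, 21/5)
obs 7: x=2 → posterior Dirichlet(5/2, 8, 16/3, 3, 21/5)
obs 8: x=0 → posterior Dirichlet(7/2, 8, 16/3, 3, 21/5)
obs 9: x=1 → posterior Dirichlet(7/2, 9, 16/3, 3, 21/5)
obs 10: x=4 → posterior Dirichlet(7/2, 9, 16/3, 3, 26/5)
obs 11: x=3 → posterior Dirichlet(7/2, 9, 16/3, 4, 26/5)

126/661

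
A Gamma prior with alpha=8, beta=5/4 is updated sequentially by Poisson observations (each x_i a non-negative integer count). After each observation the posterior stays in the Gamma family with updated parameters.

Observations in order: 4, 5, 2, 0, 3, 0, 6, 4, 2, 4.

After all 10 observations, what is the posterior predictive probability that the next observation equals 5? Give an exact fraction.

obs 1: x=4 → posterior Gamma(12, 9/4)
obs 2: x=5 → posterior Gamma(17, 13/4)
obs 3: x=2 → posterior Gamma(19, 17/4)
obs 4: x=0 → posterior Gamma(19, 21/4)
obs 5: x=3 → posterior Gamma(22, 25/4)
obs 6: x=0 → posterior Gamma(22, 29/4)
obs 7: x=6 → posterior Gamma(28, 33/4)
obs 8: x=4 → posterior Gamma(32, 37/4)
obs 9: x=2 → posterior Gamma(34, 41/4)
obs 10: x=4 → posterior Gamma(38, 45/4)

82610934723255875233255860416979903137536346912384033203125000000000000/681292175541205709486531011694243236571309860372760091522256581907552807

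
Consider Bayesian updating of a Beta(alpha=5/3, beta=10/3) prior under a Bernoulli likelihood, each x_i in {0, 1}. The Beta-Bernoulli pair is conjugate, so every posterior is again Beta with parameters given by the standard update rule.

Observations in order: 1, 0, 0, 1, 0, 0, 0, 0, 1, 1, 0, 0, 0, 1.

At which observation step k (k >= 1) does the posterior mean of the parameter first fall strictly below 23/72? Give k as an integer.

k = 7

obs 1: x=1 → posterior Beta(8/3, 10/3)
obs 2: x=0 → posterior Beta(8/3, 13/3)
obs 3: x=0 → posterior Beta(8/3, 16/3)
obs 4: x=1 → posterior Beta(11/3, 16/3)
obs 5: x=0 → posterior Beta(11/3, 19/3)
obs 6: x=0 → posterior Beta(11/3, 22/3)
obs 7: x=0 → posterior Beta(11/3, 25/3)
obs 8: x=0 → posterior Beta(11/3, 28/3)
obs 9: x=1 → posterior Beta(14/3, 28/3)
obs 10: x=1 → posterior Beta(17/3, 28/3)
obs 11: x=0 → posterior Beta(17/3, 31/3)
obs 12: x=0 → posterior Beta(17/3, 34/3)
obs 13: x=0 → posterior Beta(17/3, 37/3)
obs 14: x=1 → posterior Beta(20/3, 37/3)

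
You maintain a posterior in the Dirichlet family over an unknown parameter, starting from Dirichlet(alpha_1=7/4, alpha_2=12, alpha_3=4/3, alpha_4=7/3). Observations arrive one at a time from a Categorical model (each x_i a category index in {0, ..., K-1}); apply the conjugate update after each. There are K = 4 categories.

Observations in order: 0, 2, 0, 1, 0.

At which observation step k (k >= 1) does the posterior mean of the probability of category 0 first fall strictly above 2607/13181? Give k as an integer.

obs 1: x=0 → posterior Dirichlet(11/4, 12, 4/3, 7/3)
obs 2: x=2 → posterior Dirichlet(11/4, 12, 7/3, 7/3)
obs 3: x=0 → posterior Dirichlet(15/4, 12, 7/3, 7/3)
obs 4: x=1 → posterior Dirichlet(15/4, 13, 7/3, 7/3)
obs 5: x=0 → posterior Dirichlet(19/4, 13, 7/3, 7/3)

k = 5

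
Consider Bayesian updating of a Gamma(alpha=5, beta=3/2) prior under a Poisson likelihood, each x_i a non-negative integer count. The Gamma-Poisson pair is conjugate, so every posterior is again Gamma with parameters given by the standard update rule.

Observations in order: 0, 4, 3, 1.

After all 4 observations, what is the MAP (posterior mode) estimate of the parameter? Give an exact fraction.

obs 1: x=0 → posterior Gamma(5, 5/2)
obs 2: x=4 → posterior Gamma(9, 7/2)
obs 3: x=3 → posterior Gamma(12, 9/2)
obs 4: x=1 → posterior Gamma(13, 11/2)

24/11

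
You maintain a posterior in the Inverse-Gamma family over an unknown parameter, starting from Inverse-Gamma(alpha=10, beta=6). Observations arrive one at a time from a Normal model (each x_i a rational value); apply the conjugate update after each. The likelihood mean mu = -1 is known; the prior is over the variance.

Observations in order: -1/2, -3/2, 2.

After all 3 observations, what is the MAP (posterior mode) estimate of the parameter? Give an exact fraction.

43/50

obs 1: x=-1/2 → posterior Inverse-Gamma(21/2, 49/8)
obs 2: x=-3/2 → posterior Inverse-Gamma(11, 25/4)
obs 3: x=2 → posterior Inverse-Gamma(23/2, 43/4)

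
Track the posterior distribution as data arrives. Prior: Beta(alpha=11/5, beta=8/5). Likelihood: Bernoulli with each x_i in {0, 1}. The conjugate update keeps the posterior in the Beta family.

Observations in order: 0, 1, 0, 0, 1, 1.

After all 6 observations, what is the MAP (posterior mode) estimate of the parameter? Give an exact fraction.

7/13

obs 1: x=0 → posterior Beta(11/5, 13/5)
obs 2: x=1 → posterior Beta(16/5, 13/5)
obs 3: x=0 → posterior Beta(16/5, 18/5)
obs 4: x=0 → posterior Beta(16/5, 23/5)
obs 5: x=1 → posterior Beta(21/5, 23/5)
obs 6: x=1 → posterior Beta(26/5, 23/5)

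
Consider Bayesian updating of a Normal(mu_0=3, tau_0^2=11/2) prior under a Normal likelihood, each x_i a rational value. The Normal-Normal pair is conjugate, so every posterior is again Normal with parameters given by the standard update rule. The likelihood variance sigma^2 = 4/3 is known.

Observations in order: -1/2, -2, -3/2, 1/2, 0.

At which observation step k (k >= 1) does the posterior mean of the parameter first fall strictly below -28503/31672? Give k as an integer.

obs 1: x=-1/2 → posterior Normal(15/82, 44/41)
obs 2: x=-2 → posterior Normal(-117/148, 22/37)
obs 3: x=-3/2 → posterior Normal(-108/107, 44/107)
obs 4: x=1/2 → posterior Normal(-183/280, 11/35)
obs 5: x=0 → posterior Normal(-183/346, 44/173)

k = 3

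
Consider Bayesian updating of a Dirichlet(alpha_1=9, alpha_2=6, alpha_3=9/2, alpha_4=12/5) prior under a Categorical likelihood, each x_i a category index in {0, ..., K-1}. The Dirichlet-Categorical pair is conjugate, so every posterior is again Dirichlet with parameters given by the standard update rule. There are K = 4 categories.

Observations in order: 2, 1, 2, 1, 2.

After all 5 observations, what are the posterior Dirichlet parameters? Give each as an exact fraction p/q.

obs 1: x=2 → posterior Dirichlet(9, 6, 11/2, 12/5)
obs 2: x=1 → posterior Dirichlet(9, 7, 11/2, 12/5)
obs 3: x=2 → posterior Dirichlet(9, 7, 13/2, 12/5)
obs 4: x=1 → posterior Dirichlet(9, 8, 13/2, 12/5)
obs 5: x=2 → posterior Dirichlet(9, 8, 15/2, 12/5)

alpha_1=9, alpha_2=8, alpha_3=15/2, alpha_4=12/5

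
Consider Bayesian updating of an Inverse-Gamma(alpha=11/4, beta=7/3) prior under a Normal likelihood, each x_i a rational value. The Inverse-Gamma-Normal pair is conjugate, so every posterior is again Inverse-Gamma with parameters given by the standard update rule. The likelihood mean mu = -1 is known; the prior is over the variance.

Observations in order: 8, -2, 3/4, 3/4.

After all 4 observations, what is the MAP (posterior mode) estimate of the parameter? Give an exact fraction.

2227/276

obs 1: x=8 → posterior Inverse-Gamma(13/4, 257/6)
obs 2: x=-2 → posterior Inverse-Gamma(15/4, 130/3)
obs 3: x=3/4 → posterior Inverse-Gamma(17/4, 4307/96)
obs 4: x=3/4 → posterior Inverse-Gamma(19/4, 2227/48)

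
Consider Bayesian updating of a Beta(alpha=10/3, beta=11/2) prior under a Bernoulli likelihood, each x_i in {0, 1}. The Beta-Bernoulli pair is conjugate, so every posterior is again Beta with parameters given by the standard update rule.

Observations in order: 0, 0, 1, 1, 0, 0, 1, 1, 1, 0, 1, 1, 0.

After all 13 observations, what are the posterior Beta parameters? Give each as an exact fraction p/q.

alpha=31/3, beta=23/2

obs 1: x=0 → posterior Beta(10/3, 13/2)
obs 2: x=0 → posterior Beta(10/3, 15/2)
obs 3: x=1 → posterior Beta(13/3, 15/2)
obs 4: x=1 → posterior Beta(16/3, 15/2)
obs 5: x=0 → posterior Beta(16/3, 17/2)
obs 6: x=0 → posterior Beta(16/3, 19/2)
obs 7: x=1 → posterior Beta(19/3, 19/2)
obs 8: x=1 → posterior Beta(22/3, 19/2)
obs 9: x=1 → posterior Beta(25/3, 19/2)
obs 10: x=0 → posterior Beta(25/3, 21/2)
obs 11: x=1 → posterior Beta(28/3, 21/2)
obs 12: x=1 → posterior Beta(31/3, 21/2)
obs 13: x=0 → posterior Beta(31/3, 23/2)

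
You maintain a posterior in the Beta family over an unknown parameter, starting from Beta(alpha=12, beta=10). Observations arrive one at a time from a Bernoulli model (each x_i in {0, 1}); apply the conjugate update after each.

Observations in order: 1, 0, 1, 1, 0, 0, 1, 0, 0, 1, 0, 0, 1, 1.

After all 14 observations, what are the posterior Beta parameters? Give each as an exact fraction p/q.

obs 1: x=1 → posterior Beta(13, 10)
obs 2: x=0 → posterior Beta(13, 11)
obs 3: x=1 → posterior Beta(14, 11)
obs 4: x=1 → posterior Beta(15, 11)
obs 5: x=0 → posterior Beta(15, 12)
obs 6: x=0 → posterior Beta(15, 13)
obs 7: x=1 → posterior Beta(16, 13)
obs 8: x=0 → posterior Beta(16, 14)
obs 9: x=0 → posterior Beta(16, 15)
obs 10: x=1 → posterior Beta(17, 15)
obs 11: x=0 → posterior Beta(17, 16)
obs 12: x=0 → posterior Beta(17, 17)
obs 13: x=1 → posterior Beta(18, 17)
obs 14: x=1 → posterior Beta(19, 17)

alpha=19, beta=17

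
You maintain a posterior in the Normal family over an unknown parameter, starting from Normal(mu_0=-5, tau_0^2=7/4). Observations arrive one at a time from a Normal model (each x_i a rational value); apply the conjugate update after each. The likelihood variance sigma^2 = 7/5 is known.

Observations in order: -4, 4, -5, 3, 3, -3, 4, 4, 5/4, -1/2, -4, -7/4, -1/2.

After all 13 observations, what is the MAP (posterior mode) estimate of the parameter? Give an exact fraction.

-35/138

obs 1: x=-4 → posterior Normal(-40/9, 7/9)
obs 2: x=4 → posterior Normal(-10/7, 1/2)
obs 3: x=-5 → posterior Normal(-45/19, 7/19)
obs 4: x=3 → posterior Normal(-5/4, 7/24)
obs 5: x=3 → posterior Normal(-15/29, 7/29)
obs 6: x=-3 → posterior Normal(-15/17, 7/34)
obs 7: x=4 → posterior Normal(-10/39, 7/39)
obs 8: x=4 → posterior Normal(5/22, 7/44)
obs 9: x=5/4 → posterior Normal(65/196, 1/7)
obs 10: x=-1/2 → posterior Normal(55/216, 7/54)
obs 11: x=-4 → posterior Normal(-25/236, 7/59)
obs 12: x=-7/4 → posterior Normal(-15/64, 7/64)
obs 13: x=-1/2 → posterior Normal(-35/138, 7/69)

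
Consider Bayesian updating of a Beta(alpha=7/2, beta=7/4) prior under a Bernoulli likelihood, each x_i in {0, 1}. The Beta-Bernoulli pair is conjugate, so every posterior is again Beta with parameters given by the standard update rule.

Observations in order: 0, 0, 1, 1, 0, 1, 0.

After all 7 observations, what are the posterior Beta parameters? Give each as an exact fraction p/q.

obs 1: x=0 → posterior Beta(7/2, 11/4)
obs 2: x=0 → posterior Beta(7/2, 15/4)
obs 3: x=1 → posterior Beta(9/2, 15/4)
obs 4: x=1 → posterior Beta(11/2, 15/4)
obs 5: x=0 → posterior Beta(11/2, 19/4)
obs 6: x=1 → posterior Beta(13/2, 19/4)
obs 7: x=0 → posterior Beta(13/2, 23/4)

alpha=13/2, beta=23/4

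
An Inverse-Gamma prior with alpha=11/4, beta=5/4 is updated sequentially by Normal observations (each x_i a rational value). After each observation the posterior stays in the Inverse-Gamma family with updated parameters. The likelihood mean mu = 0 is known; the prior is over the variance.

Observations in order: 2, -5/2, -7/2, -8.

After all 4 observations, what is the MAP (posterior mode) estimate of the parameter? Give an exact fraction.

obs 1: x=2 → posterior Inverse-Gamma(13/4, 13/4)
obs 2: x=-5/2 → posterior Inverse-Gamma(15/4, 51/8)
obs 3: x=-7/2 → posterior Inverse-Gamma(17/4, 25/2)
obs 4: x=-8 → posterior Inverse-Gamma(19/4, 89/2)

178/23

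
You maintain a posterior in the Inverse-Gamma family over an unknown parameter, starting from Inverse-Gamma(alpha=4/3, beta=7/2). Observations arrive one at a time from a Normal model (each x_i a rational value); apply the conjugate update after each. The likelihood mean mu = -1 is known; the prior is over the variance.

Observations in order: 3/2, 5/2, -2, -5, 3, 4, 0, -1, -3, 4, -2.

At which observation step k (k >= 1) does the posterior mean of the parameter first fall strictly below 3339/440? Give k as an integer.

obs 1: x=3/2 → posterior Inverse-Gamma(11/6, 53/8)
obs 2: x=5/2 → posterior Inverse-Gamma(7/3, 51/4)
obs 3: x=-2 → posterior Inverse-Gamma(17/6, 53/4)
obs 4: x=-5 → posterior Inverse-Gamma(10/3, 85/4)
obs 5: x=3 → posterior Inverse-Gamma(23/6, 117/4)
obs 6: x=4 → posterior Inverse-Gamma(13/3, 167/4)
obs 7: x=0 → posterior Inverse-Gamma(29/6, 169/4)
obs 8: x=-1 → posterior Inverse-Gamma(16/3, 169/4)
obs 9: x=-3 → posterior Inverse-Gamma(35/6, 177/4)
obs 10: x=4 → posterior Inverse-Gamma(19/3, 227/4)
obs 11: x=-2 → posterior Inverse-Gamma(41/6, 229/4)

k = 3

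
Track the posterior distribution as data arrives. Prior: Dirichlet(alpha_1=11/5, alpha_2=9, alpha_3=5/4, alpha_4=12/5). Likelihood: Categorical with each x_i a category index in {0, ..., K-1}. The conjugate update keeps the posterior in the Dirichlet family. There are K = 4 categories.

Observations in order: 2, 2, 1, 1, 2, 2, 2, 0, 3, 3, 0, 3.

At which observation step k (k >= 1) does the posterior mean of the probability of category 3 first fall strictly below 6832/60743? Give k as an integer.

obs 1: x=2 → posterior Dirichlet(11/5, 9, 9/4, 12/5)
obs 2: x=2 → posterior Dirichlet(11/5, 9, 13/4, 12/5)
obs 3: x=1 → posterior Dirichlet(11/5, 10, 13/4, 12/5)
obs 4: x=1 → posterior Dirichlet(11/5, 11, 13/4, 12/5)
obs 5: x=2 → posterior Dirichlet(11/5, 11, 17/4, 12/5)
obs 6: x=2 → posterior Dirichlet(11/5, 11, 21/4, 12/5)
obs 7: x=2 → posterior Dirichlet(11/5, 11, 25/4, 12/5)
obs 8: x=0 → posterior Dirichlet(16/5, 11, 25/4, 12/5)
obs 9: x=3 → posterior Dirichlet(16/5, 11, 25/4, 17/5)
obs 10: x=3 → posterior Dirichlet(16/5, 11, 25/4, 22/5)
obs 11: x=0 → posterior Dirichlet(21/5, 11, 25/4, 22/5)
obs 12: x=3 → posterior Dirichlet(21/5, 11, 25/4, 27/5)

k = 7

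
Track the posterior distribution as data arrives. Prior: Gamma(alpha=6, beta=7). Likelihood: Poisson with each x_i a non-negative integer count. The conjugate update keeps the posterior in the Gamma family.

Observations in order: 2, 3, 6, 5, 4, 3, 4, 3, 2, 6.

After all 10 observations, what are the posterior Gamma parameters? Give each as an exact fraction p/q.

obs 1: x=2 → posterior Gamma(8, 8)
obs 2: x=3 → posterior Gamma(11, 9)
obs 3: x=6 → posterior Gamma(17, 10)
obs 4: x=5 → posterior Gamma(22, 11)
obs 5: x=4 → posterior Gamma(26, 12)
obs 6: x=3 → posterior Gamma(29, 13)
obs 7: x=4 → posterior Gamma(33, 14)
obs 8: x=3 → posterior Gamma(36, 15)
obs 9: x=2 → posterior Gamma(38, 16)
obs 10: x=6 → posterior Gamma(44, 17)

alpha=44, beta=17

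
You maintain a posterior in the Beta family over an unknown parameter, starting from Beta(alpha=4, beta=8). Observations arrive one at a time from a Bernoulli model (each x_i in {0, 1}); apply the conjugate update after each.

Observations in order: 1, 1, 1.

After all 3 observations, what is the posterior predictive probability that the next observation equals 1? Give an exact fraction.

obs 1: x=1 → posterior Beta(5, 8)
obs 2: x=1 → posterior Beta(6, 8)
obs 3: x=1 → posterior Beta(7, 8)

7/15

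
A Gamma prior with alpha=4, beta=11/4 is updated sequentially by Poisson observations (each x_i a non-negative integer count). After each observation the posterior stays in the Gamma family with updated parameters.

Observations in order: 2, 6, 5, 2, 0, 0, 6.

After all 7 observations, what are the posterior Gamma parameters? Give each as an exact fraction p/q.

obs 1: x=2 → posterior Gamma(6, 15/4)
obs 2: x=6 → posterior Gamma(12, 19/4)
obs 3: x=5 → posterior Gamma(17, 23/4)
obs 4: x=2 → posterior Gamma(19, 27/4)
obs 5: x=0 → posterior Gamma(19, 31/4)
obs 6: x=0 → posterior Gamma(19, 35/4)
obs 7: x=6 → posterior Gamma(25, 39/4)

alpha=25, beta=39/4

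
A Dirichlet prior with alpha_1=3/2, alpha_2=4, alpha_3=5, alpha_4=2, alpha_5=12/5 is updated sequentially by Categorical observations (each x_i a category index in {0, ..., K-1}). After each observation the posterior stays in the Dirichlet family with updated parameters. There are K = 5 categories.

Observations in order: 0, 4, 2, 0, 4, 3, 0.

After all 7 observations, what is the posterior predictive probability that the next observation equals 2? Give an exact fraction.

20/73

obs 1: x=0 → posterior Dirichlet(5/2, 4, 5, 2, 12/5)
obs 2: x=4 → posterior Dirichlet(5/2, 4, 5, 2, 17/5)
obs 3: x=2 → posterior Dirichlet(5/2, 4, 6, 2, 17/5)
obs 4: x=0 → posterior Dirichlet(7/2, 4, 6, 2, 17/5)
obs 5: x=4 → posterior Dirichlet(7/2, 4, 6, 2, 22/5)
obs 6: x=3 → posterior Dirichlet(7/2, 4, 6, 3, 22/5)
obs 7: x=0 → posterior Dirichlet(9/2, 4, 6, 3, 22/5)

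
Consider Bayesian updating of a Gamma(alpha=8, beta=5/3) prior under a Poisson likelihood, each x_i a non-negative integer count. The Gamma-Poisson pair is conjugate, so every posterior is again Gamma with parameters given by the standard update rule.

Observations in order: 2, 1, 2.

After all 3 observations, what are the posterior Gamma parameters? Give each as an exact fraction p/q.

obs 1: x=2 → posterior Gamma(10, 8/3)
obs 2: x=1 → posterior Gamma(11, 11/3)
obs 3: x=2 → posterior Gamma(13, 14/3)

alpha=13, beta=14/3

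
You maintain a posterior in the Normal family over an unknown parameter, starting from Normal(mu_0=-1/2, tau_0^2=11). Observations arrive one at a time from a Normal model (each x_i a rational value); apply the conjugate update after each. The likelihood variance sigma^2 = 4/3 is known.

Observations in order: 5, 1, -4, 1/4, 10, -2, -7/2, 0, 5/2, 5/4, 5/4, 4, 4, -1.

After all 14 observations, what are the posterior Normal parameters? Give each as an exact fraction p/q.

mu_0=2467/1864, tau_0^2=22/233

obs 1: x=5 → posterior Normal(163/37, 44/37)
obs 2: x=1 → posterior Normal(14/5, 22/35)
obs 3: x=-4 → posterior Normal(64/103, 44/103)
obs 4: x=1/4 → posterior Normal(17/32, 11/34)
obs 5: x=10 → posterior Normal(1609/676, 44/169)
obs 6: x=-2 → posterior Normal(1345/808, 22/101)
obs 7: x=-7/2 → posterior Normal(883/940, 44/235)
obs 8: x=0 → posterior Normal(883/1072, 11/67)
obs 9: x=5/2 → posterior Normal(1213/1204, 44/301)
obs 10: x=5/4 → posterior Normal(689/668, 22/167)
obs 11: x=5/4 → posterior Normal(1543/1468, 44/367)
obs 12: x=4 → posterior Normal(2071/1600, 11/100)
obs 13: x=4 → posterior Normal(2599/1732, 44/433)
obs 14: x=-1 → posterior Normal(2467/1864, 22/233)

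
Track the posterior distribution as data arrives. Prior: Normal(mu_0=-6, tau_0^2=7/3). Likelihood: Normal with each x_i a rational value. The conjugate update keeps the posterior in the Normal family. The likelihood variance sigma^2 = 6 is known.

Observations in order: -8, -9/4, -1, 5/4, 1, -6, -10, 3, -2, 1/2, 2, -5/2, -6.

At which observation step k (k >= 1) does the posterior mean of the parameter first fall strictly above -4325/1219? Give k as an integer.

obs 1: x=-8 → posterior Normal(-164/25, 42/25)
obs 2: x=-9/4 → posterior Normal(-719/128, 21/16)
obs 3: x=-1 → posterior Normal(-249/52, 14/13)
obs 4: x=5/4 → posterior Normal(-89/23, 21/23)
obs 5: x=1 → posterior Normal(-171/53, 42/53)
obs 6: x=-6 → posterior Normal(-71/20, 7/10)
obs 7: x=-10 → posterior Normal(-283/67, 42/67)
obs 8: x=3 → posterior Normal(-131/37, 21/37)
obs 9: x=-2 → posterior Normal(-92/27, 14/27)
obs 10: x=1/2 → posterior Normal(-545/176, 21/44)
obs 11: x=2 → posterior Normal(-517/190, 42/95)
obs 12: x=-5/2 → posterior Normal(-46/17, 7/17)
obs 13: x=-6 → posterior Normal(-318/109, 42/109)

k = 5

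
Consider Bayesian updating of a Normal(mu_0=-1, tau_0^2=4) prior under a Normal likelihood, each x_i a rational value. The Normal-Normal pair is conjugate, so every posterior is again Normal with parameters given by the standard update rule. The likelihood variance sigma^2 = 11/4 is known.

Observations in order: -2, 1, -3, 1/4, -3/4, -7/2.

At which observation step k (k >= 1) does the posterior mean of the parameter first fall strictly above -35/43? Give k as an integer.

obs 1: x=-2 → posterior Normal(-43/27, 44/27)
obs 2: x=1 → posterior Normal(-27/43, 44/43)
obs 3: x=-3 → posterior Normal(-75/59, 44/59)
obs 4: x=1/4 → posterior Normal(-71/75, 44/75)
obs 5: x=-3/4 → posterior Normal(-83/91, 44/91)
obs 6: x=-7/2 → posterior Normal(-139/107, 44/107)

k = 2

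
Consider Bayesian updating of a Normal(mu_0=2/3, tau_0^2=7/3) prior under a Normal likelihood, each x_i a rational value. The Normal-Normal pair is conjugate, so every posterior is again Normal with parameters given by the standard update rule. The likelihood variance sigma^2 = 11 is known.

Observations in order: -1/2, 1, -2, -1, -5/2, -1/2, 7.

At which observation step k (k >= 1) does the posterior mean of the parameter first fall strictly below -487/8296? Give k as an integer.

k = 5

obs 1: x=-1/2 → posterior Normal(37/80, 77/40)
obs 2: x=1 → posterior Normal(51/94, 77/47)
obs 3: x=-2 → posterior Normal(23/108, 77/54)
obs 4: x=-1 → posterior Normal(9/122, 77/61)
obs 5: x=-5/2 → posterior Normal(-13/68, 77/68)
obs 6: x=-1/2 → posterior Normal(-11/50, 77/75)
obs 7: x=7 → posterior Normal(65/164, 77/82)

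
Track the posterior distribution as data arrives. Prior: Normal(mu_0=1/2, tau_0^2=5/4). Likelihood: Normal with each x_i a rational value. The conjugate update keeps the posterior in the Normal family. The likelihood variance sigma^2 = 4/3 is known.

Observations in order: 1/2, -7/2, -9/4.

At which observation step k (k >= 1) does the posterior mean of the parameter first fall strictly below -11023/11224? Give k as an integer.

obs 1: x=1/2 → posterior Normal(1/2, 20/31)
obs 2: x=-7/2 → posterior Normal(-37/46, 10/23)
obs 3: x=-9/4 → posterior Normal(-283/244, 20/61)

k = 3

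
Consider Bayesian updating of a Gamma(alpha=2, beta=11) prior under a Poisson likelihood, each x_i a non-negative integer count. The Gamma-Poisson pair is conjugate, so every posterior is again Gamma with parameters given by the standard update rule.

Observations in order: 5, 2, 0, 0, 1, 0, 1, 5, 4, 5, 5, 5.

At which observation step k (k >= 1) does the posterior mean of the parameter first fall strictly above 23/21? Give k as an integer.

obs 1: x=5 → posterior Gamma(7, 12)
obs 2: x=2 → posterior Gamma(9, 13)
obs 3: x=0 → posterior Gamma(9, 14)
obs 4: x=0 → posterior Gamma(9, 15)
obs 5: x=1 → posterior Gamma(10, 16)
obs 6: x=0 → posterior Gamma(10, 17)
obs 7: x=1 → posterior Gamma(11, 18)
obs 8: x=5 → posterior Gamma(16, 19)
obs 9: x=4 → posterior Gamma(20, 20)
obs 10: x=5 → posterior Gamma(25, 21)
obs 11: x=5 → posterior Gamma(30, 22)
obs 12: x=5 → posterior Gamma(35, 23)

k = 10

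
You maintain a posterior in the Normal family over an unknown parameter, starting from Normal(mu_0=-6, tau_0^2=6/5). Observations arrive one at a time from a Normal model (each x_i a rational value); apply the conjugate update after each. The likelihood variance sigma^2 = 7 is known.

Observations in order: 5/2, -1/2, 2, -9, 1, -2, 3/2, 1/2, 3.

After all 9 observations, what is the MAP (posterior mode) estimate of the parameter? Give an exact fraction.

-216/89

obs 1: x=5/2 → posterior Normal(-195/41, 42/41)
obs 2: x=-1/2 → posterior Normal(-198/47, 42/47)
obs 3: x=2 → posterior Normal(-186/53, 42/53)
obs 4: x=-9 → posterior Normal(-240/59, 42/59)
obs 5: x=1 → posterior Normal(-18/5, 42/65)
obs 6: x=-2 → posterior Normal(-246/71, 42/71)
obs 7: x=3/2 → posterior Normal(-237/77, 6/11)
obs 8: x=1/2 → posterior Normal(-234/83, 42/83)
obs 9: x=3 → posterior Normal(-216/89, 42/89)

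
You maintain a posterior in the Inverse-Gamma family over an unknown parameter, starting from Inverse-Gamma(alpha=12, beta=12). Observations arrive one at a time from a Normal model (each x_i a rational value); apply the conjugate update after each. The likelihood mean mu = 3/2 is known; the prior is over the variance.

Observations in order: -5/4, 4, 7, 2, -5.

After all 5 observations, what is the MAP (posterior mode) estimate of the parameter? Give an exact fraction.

1769/496

obs 1: x=-5/4 → posterior Inverse-Gamma(25/2, 505/32)
obs 2: x=4 → posterior Inverse-Gamma(13, 605/32)
obs 3: x=7 → posterior Inverse-Gamma(27/2, 1089/32)
obs 4: x=2 → posterior Inverse-Gamma(14, 1093/32)
obs 5: x=-5 → posterior Inverse-Gamma(29/2, 1769/32)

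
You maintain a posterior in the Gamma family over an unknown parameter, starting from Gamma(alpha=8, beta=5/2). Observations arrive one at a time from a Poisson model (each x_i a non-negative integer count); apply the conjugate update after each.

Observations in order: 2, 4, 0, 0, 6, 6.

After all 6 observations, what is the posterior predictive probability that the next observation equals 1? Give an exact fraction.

obs 1: x=2 → posterior Gamma(10, 7/2)
obs 2: x=4 → posterior Gamma(14, 9/2)
obs 3: x=0 → posterior Gamma(14, 11/2)
obs 4: x=0 → posterior Gamma(14, 13/2)
obs 5: x=6 → posterior Gamma(20, 15/2)
obs 6: x=6 → posterior Gamma(26, 17/2)

5101234632515987702982579872094388/33600614943460448322716069311260139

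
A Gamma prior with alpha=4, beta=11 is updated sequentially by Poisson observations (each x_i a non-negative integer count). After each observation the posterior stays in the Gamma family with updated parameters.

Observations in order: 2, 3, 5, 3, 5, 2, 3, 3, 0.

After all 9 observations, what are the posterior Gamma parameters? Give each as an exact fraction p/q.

obs 1: x=2 → posterior Gamma(6, 12)
obs 2: x=3 → posterior Gamma(9, 13)
obs 3: x=5 → posterior Gamma(14, 14)
obs 4: x=3 → posterior Gamma(17, 15)
obs 5: x=5 → posterior Gamma(22, 16)
obs 6: x=2 → posterior Gamma(24, 17)
obs 7: x=3 → posterior Gamma(27, 18)
obs 8: x=3 → posterior Gamma(30, 19)
obs 9: x=0 → posterior Gamma(30, 20)

alpha=30, beta=20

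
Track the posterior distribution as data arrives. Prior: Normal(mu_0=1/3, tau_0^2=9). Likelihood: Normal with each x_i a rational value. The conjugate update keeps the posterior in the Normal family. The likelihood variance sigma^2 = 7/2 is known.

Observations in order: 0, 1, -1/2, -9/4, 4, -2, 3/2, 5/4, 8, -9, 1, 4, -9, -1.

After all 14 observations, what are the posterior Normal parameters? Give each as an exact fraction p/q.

obs 1: x=0 → posterior Normal(7/75, 63/25)
obs 2: x=1 → posterior Normal(61/129, 63/43)
obs 3: x=-1/2 → posterior Normal(34/183, 63/61)
obs 4: x=-9/4 → posterior Normal(-175/474, 63/79)
obs 5: x=4 → posterior Normal(257/582, 63/97)
obs 6: x=-2 → posterior Normal(41/690, 63/115)
obs 7: x=3/2 → posterior Normal(29/114, 9/19)
obs 8: x=5/4 → posterior Normal(169/453, 63/151)
obs 9: x=8 → posterior Normal(601/507, 63/169)
obs 10: x=-9 → posterior Normal(115/561, 63/187)
obs 11: x=1 → posterior Normal(169/615, 63/205)
obs 12: x=4 → posterior Normal(385/669, 63/223)
obs 13: x=-9 → posterior Normal(-101/723, 63/241)
obs 14: x=-1 → posterior Normal(-155/777, 9/37)

mu_0=-155/777, tau_0^2=9/37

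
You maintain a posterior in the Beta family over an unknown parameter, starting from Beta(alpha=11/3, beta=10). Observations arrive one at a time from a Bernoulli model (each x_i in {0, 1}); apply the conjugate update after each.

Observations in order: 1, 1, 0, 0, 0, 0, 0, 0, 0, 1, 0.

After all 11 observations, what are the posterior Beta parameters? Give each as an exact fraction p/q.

obs 1: x=1 → posterior Beta(14/3, 10)
obs 2: x=1 → posterior Beta(17/3, 10)
obs 3: x=0 → posterior Beta(17/3, 11)
obs 4: x=0 → posterior Beta(17/3, 12)
obs 5: x=0 → posterior Beta(17/3, 13)
obs 6: x=0 → posterior Beta(17/3, 14)
obs 7: x=0 → posterior Beta(17/3, 15)
obs 8: x=0 → posterior Beta(17/3, 16)
obs 9: x=0 → posterior Beta(17/3, 17)
obs 10: x=1 → posterior Beta(20/3, 17)
obs 11: x=0 → posterior Beta(20/3, 18)

alpha=20/3, beta=18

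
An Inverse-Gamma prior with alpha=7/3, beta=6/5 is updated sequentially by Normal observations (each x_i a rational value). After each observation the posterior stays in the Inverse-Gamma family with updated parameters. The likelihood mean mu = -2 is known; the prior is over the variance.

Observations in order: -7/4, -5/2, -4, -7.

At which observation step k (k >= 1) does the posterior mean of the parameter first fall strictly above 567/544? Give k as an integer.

k = 3

obs 1: x=-7/4 → posterior Inverse-Gamma(17/6, 197/160)
obs 2: x=-5/2 → posterior Inverse-Gamma(10/3, 217/160)
obs 3: x=-4 → posterior Inverse-Gamma(23/6, 537/160)
obs 4: x=-7 → posterior Inverse-Gamma(13/3, 2537/160)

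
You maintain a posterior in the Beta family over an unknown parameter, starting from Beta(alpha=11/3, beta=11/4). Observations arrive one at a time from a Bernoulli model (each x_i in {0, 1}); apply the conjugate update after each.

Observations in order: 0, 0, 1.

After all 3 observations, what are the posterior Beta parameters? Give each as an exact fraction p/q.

alpha=14/3, beta=19/4

obs 1: x=0 → posterior Beta(11/3, 15/4)
obs 2: x=0 → posterior Beta(11/3, 19/4)
obs 3: x=1 → posterior Beta(14/3, 19/4)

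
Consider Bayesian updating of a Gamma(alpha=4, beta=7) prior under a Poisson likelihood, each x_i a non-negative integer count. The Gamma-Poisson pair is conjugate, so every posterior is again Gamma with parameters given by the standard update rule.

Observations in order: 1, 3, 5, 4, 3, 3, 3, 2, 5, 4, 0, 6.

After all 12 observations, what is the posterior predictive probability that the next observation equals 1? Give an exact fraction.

obs 1: x=1 → posterior Gamma(5, 8)
obs 2: x=3 → posterior Gamma(8, 9)
obs 3: x=5 → posterior Gamma(13, 10)
obs 4: x=4 → posterior Gamma(17, 11)
obs 5: x=3 → posterior Gamma(20, 12)
obs 6: x=3 → posterior Gamma(23, 13)
obs 7: x=3 → posterior Gamma(26, 14)
obs 8: x=2 → posterior Gamma(28, 15)
obs 9: x=5 → posterior Gamma(33, 16)
obs 10: x=4 → posterior Gamma(37, 17)
obs 11: x=0 → posterior Gamma(37, 18)
obs 12: x=6 → posterior Gamma(43, 19)

416747781454421885851448361574203572795505911251405809337/1759218604441600000000000000000000000000000000000000000000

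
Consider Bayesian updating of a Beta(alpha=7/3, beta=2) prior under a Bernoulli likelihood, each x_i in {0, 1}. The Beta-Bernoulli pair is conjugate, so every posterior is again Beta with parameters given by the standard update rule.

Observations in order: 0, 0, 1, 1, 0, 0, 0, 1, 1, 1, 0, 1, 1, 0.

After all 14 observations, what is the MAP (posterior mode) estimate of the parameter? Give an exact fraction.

obs 1: x=0 → posterior Beta(7/3, 3)
obs 2: x=0 → posterior Beta(7/3, 4)
obs 3: x=1 → posterior Beta(10/3, 4)
obs 4: x=1 → posterior Beta(13/3, 4)
obs 5: x=0 → posterior Beta(13/3, 5)
obs 6: x=0 → posterior Beta(13/3, 6)
obs 7: x=0 → posterior Beta(13/3, 7)
obs 8: x=1 → posterior Beta(16/3, 7)
obs 9: x=1 → posterior Beta(19/3, 7)
obs 10: x=1 → posterior Beta(22/3, 7)
obs 11: x=0 → posterior Beta(22/3, 8)
obs 12: x=1 → posterior Beta(25/3, 8)
obs 13: x=1 → posterior Beta(28/3, 8)
obs 14: x=0 → posterior Beta(28/3, 9)

25/49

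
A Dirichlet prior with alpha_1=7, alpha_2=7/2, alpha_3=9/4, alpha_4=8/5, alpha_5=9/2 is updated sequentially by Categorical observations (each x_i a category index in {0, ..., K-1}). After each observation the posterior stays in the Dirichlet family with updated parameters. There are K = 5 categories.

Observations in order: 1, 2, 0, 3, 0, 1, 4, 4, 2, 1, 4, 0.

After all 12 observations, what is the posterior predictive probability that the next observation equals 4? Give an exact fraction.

150/617

obs 1: x=1 → posterior Dirichlet(7, 9/2, 9/4, 8/5, 9/2)
obs 2: x=2 → posterior Dirichlet(7, 9/2, 13/4, 8/5, 9/2)
obs 3: x=0 → posterior Dirichlet(8, 9/2, 13/4, 8/5, 9/2)
obs 4: x=3 → posterior Dirichlet(8, 9/2, 13/4, 13/5, 9/2)
obs 5: x=0 → posterior Dirichlet(9, 9/2, 13/4, 13/5, 9/2)
obs 6: x=1 → posterior Dirichlet(9, 11/2, 13/4, 13/5, 9/2)
obs 7: x=4 → posterior Dirichlet(9, 11/2, 13/4, 13/5, 11/2)
obs 8: x=4 → posterior Dirichlet(9, 11/2, 13/4, 13/5, 13/2)
obs 9: x=2 → posterior Dirichlet(9, 11/2, 17/4, 13/5, 13/2)
obs 10: x=1 → posterior Dirichlet(9, 13/2, 17/4, 13/5, 13/2)
obs 11: x=4 → posterior Dirichlet(9, 13/2, 17/4, 13/5, 15/2)
obs 12: x=0 → posterior Dirichlet(10, 13/2, 17/4, 13/5, 15/2)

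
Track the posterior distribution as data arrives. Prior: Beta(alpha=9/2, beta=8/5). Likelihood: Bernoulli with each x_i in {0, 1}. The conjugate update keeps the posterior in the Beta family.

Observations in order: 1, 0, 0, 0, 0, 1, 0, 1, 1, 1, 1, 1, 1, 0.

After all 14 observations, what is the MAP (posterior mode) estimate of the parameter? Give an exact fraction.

obs 1: x=1 → posterior Beta(11/2, 8/5)
obs 2: x=0 → posterior Beta(11/2, 13/5)
obs 3: x=0 → posterior Beta(11/2, 18/5)
obs 4: x=0 → posterior Beta(11/2, 23/5)
obs 5: x=0 → posterior Beta(11/2, 28/5)
obs 6: x=1 → posterior Beta(13/2, 28/5)
obs 7: x=0 → posterior Beta(13/2, 33/5)
obs 8: x=1 → posterior Beta(15/2, 33/5)
obs 9: x=1 → posterior Beta(17/2, 33/5)
obs 10: x=1 → posterior Beta(19/2, 33/5)
obs 11: x=1 → posterior Beta(21/2, 33/5)
obs 12: x=1 → posterior Beta(23/2, 33/5)
obs 13: x=1 → posterior Beta(25/2, 33/5)
obs 14: x=0 → posterior Beta(25/2, 38/5)

115/181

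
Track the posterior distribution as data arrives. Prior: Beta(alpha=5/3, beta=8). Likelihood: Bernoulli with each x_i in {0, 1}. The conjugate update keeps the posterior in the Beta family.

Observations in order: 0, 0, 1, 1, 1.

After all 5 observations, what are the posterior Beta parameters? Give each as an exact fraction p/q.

obs 1: x=0 → posterior Beta(5/3, 9)
obs 2: x=0 → posterior Beta(5/3, 10)
obs 3: x=1 → posterior Beta(8/3, 10)
obs 4: x=1 → posterior Beta(11/3, 10)
obs 5: x=1 → posterior Beta(14/3, 10)

alpha=14/3, beta=10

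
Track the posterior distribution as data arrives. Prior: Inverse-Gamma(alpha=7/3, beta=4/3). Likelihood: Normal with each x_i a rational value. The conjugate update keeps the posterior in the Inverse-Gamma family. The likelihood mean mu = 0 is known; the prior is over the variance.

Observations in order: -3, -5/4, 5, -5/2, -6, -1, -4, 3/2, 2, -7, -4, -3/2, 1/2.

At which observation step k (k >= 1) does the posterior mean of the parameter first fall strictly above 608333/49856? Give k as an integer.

obs 1: x=-3 → posterior Inverse-Gamma(17/6, 35/6)
obs 2: x=-5/4 → posterior Inverse-Gamma(10/3, 635/96)
obs 3: x=5 → posterior Inverse-Gamma(23/6, 1835/96)
obs 4: x=-5/2 → posterior Inverse-Gamma(13/3, 2135/96)
obs 5: x=-6 → posterior Inverse-Gamma(29/6, 3863/96)
obs 6: x=-1 → posterior Inverse-Gamma(16/3, 3911/96)
obs 7: x=-4 → posterior Inverse-Gamma(35/6, 4679/96)
obs 8: x=3/2 → posterior Inverse-Gamma(19/3, 4787/96)
obs 9: x=2 → posterior Inverse-Gamma(41/6, 4979/96)
obs 10: x=-7 → posterior Inverse-Gamma(22/3, 7331/96)
obs 11: x=-4 → posterior Inverse-Gamma(47/6, 8099/96)
obs 12: x=-3/2 → posterior Inverse-Gamma(25/3, 8207/96)
obs 13: x=1/2 → posterior Inverse-Gamma(53/6, 8219/96)

k = 11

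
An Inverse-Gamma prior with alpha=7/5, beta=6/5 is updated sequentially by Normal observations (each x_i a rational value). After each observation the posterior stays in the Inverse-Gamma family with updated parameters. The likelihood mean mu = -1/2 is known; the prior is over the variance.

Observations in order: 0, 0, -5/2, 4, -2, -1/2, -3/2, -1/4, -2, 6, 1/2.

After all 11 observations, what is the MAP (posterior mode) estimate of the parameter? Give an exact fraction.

obs 1: x=0 → posterior Inverse-Gamma(19/10, 53/40)
obs 2: x=0 → posterior Inverse-Gamma(12/5, 29/20)
obs 3: x=-5/2 → posterior Inverse-Gamma(29/10, 69/20)
obs 4: x=4 → posterior Inverse-Gamma(17/5, 543/40)
obs 5: x=-2 → posterior Inverse-Gamma(39/10, 147/10)
obs 6: x=-1/2 → posterior Inverse-Gamma(22/5, 147/10)
obs 7: x=-3/2 → posterior Inverse-Gamma(49/10, 76/5)
obs 8: x=-1/4 → posterior Inverse-Gamma(27/5, 2437/160)
obs 9: x=-2 → posterior Inverse-Gamma(59/10, 2617/160)
obs 10: x=6 → posterior Inverse-Gamma(32/5, 5997/160)
obs 11: x=1/2 → posterior Inverse-Gamma(69/10, 6077/160)

6077/1264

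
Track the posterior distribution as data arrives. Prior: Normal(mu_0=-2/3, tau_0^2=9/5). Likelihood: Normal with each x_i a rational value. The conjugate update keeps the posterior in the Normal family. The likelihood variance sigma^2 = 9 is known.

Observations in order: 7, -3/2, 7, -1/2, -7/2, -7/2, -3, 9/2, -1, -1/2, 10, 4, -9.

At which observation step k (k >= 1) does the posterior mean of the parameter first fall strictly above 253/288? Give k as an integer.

k = 3

obs 1: x=7 → posterior Normal(11/18, 3/2)
obs 2: x=-3/2 → posterior Normal(13/42, 9/7)
obs 3: x=7 → posterior Normal(55/48, 9/8)
obs 4: x=-1/2 → posterior Normal(26/27, 1)
obs 5: x=-7/2 → posterior Normal(31/60, 9/10)
obs 6: x=-7/2 → posterior Normal(5/33, 9/11)
obs 7: x=-3 → posterior Normal(-1/9, 3/4)
obs 8: x=9/2 → posterior Normal(19/78, 9/13)
obs 9: x=-1 → posterior Normal(13/84, 9/14)
obs 10: x=-1/2 → posterior Normal(1/9, 3/5)
obs 11: x=10 → posterior Normal(35/48, 9/16)
obs 12: x=4 → posterior Normal(47/51, 9/17)
obs 13: x=-9 → posterior Normal(10/27, 1/2)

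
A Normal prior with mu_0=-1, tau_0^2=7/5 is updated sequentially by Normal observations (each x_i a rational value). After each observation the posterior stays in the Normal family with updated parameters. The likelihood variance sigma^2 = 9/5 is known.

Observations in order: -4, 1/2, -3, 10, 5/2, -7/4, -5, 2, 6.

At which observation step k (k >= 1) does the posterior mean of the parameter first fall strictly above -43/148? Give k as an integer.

obs 1: x=-4 → posterior Normal(-37/16, 63/80)
obs 2: x=1/2 → posterior Normal(-67/46, 63/115)
obs 3: x=-3 → posterior Normal(-109/60, 21/50)
obs 4: x=10 → posterior Normal(31/74, 63/185)
obs 5: x=5/2 → posterior Normal(3/4, 63/220)
obs 6: x=-7/4 → posterior Normal(83/204, 21/85)
obs 7: x=-5 → posterior Normal(-57/232, 63/290)
obs 8: x=2 → posterior Normal(-1/260, 63/325)
obs 9: x=6 → posterior Normal(167/288, 7/40)

k = 4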